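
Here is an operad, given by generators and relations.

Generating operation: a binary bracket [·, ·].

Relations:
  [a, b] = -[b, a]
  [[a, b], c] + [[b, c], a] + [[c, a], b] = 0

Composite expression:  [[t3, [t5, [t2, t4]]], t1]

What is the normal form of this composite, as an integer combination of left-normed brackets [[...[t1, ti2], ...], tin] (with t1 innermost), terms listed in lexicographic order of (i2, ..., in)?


-[[[[t1, t2], t4], t5], t3] + [[[[t1, t3], t2], t4], t5] - [[[[t1, t3], t4], t2], t5] - [[[[t1, t3], t5], t2], t4] + [[[[t1, t3], t5], t4], t2] + [[[[t1, t4], t2], t5], t3] + [[[[t1, t5], t2], t4], t3] - [[[[t1, t5], t4], t2], t3]

Skip Jacobi rewriting: expand, keep t1-initial words, read off terms.
Composite bracket: [[t3, [t5, [t2, t4]]], t1]
Under [a, b] = ab - ba we get 16 signed associative words (2^4 = 16).
Coefficients come from the t1-initial words:
  word t1t2t4t5t3 has sign -1, contributing -[[[[t1, t2], t4], t5], t3]
  word t1t3t2t4t5 has sign +1, contributing +[[[[t1, t3], t2], t4], t5]
  word t1t3t4t2t5 has sign -1, contributing -[[[[t1, t3], t4], t2], t5]
  word t1t3t5t2t4 has sign -1, contributing -[[[[t1, t3], t5], t2], t4]
  word t1t3t5t4t2 has sign +1, contributing +[[[[t1, t3], t5], t4], t2]
  word t1t4t2t5t3 has sign +1, contributing +[[[[t1, t4], t2], t5], t3]
  word t1t5t2t4t3 has sign +1, contributing +[[[[t1, t5], t2], t4], t3]
  word t1t5t4t2t3 has sign -1, contributing -[[[[t1, t5], t4], t2], t3]


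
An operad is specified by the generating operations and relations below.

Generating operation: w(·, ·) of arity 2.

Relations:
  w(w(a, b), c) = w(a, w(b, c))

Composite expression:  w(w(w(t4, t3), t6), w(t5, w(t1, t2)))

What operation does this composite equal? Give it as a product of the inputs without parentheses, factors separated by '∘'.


t4 ∘ t3 ∘ t6 ∘ t5 ∘ t1 ∘ t2

Under associativity of w, the answer is the t's in reading order.
w(t4, t3) flattens to t4 ∘ t3
w(w(t4, t3), t6) flattens to t4 ∘ t3 ∘ t6
w(t1, t2) flattens to t1 ∘ t2
w(t5, w(t1, t2)) flattens to t5 ∘ t1 ∘ t2
w(w(w(t4, t3), t6), w(t5, w(t1, t2))) flattens to t4 ∘ t3 ∘ t6 ∘ t5 ∘ t1 ∘ t2


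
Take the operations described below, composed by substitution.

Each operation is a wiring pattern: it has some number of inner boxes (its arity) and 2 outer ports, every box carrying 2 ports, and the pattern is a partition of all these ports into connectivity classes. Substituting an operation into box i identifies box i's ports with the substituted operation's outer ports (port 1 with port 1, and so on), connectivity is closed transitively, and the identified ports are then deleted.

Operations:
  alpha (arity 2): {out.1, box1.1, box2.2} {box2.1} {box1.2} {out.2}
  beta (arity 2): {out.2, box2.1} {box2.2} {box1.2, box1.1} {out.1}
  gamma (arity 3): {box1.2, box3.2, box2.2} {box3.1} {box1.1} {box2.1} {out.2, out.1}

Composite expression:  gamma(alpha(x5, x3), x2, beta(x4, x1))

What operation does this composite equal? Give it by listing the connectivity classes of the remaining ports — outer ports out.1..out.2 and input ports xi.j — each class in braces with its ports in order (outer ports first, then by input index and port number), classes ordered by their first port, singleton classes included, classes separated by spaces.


{out.1, out.2} {x1.1, x2.2} {x1.2} {x2.1} {x3.1} {x3.2, x5.1} {x4.1, x4.2} {x5.2}

Two ports join when wires chain via gamma-identified ports.
the subtree at alpha composes to {out.1, x3.2, x5.1} {out.2} {x3.1} {x5.2} on (x5, x3); out.j = own outer ports
the subtree at beta composes to {out.1} {out.2, x1.1} {x1.2} {x4.1, x4.2} on (x4, x1); out.j = own outer ports
the subtree at gamma composes to {out.1, out.2} {x1.1, x2.2} {x1.2} {x2.1} {x3.1} {x3.2, x5.1} {x4.1, x4.2} {x5.2} on (x5, x3, x2, x4, x1); out.j = own outer ports


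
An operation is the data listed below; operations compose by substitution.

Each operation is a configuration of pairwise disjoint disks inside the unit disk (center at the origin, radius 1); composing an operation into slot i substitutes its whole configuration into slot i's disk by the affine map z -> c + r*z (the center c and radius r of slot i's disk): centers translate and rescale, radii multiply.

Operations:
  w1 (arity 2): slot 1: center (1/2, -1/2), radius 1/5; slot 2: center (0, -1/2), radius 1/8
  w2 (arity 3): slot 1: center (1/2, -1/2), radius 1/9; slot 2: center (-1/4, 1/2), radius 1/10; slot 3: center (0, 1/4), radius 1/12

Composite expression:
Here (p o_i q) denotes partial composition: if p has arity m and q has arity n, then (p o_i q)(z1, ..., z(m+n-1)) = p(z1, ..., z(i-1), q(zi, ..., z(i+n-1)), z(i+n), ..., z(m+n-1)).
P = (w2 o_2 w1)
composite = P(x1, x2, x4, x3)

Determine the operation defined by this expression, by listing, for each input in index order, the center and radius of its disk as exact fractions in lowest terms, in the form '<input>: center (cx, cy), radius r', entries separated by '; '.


x1: center (1/2, -1/2), radius 1/9; x2: center (-1/5, 9/20), radius 1/50; x3: center (0, 1/4), radius 1/12; x4: center (-1/4, 9/20), radius 1/80

Nesting under w2 composes maps z -> c + r*z down each x-path.
for x1, the 1-step affine chain lands on center (1/2, -1/2), radius 1/9
for x2, the 2-step affine chain lands on center (-1/5, 9/20), radius 1/50
for x4, the 2-step affine chain lands on center (-1/4, 9/20), radius 1/80
for x3, the 1-step affine chain lands on center (0, 1/4), radius 1/12


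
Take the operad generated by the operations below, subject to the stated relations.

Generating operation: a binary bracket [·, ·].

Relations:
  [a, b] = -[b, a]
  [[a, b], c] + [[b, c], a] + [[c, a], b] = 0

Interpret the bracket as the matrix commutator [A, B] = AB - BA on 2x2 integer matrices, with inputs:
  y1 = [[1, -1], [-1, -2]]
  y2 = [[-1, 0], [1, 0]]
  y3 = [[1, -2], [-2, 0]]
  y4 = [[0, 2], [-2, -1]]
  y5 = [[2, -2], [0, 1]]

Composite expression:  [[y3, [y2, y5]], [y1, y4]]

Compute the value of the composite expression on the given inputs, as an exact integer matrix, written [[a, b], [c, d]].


[y2, y5] = [[2, 2], [1, -2]]
[y3, [y2, y5]] = [[2, 10], [-9, -2]]
[y1, y4] = [[4, 7], [5, -4]]
[[y3, [y2, y5]], [y1, y4]] = [[113, -52], [-92, -113]]

[[113, -52], [-92, -113]]


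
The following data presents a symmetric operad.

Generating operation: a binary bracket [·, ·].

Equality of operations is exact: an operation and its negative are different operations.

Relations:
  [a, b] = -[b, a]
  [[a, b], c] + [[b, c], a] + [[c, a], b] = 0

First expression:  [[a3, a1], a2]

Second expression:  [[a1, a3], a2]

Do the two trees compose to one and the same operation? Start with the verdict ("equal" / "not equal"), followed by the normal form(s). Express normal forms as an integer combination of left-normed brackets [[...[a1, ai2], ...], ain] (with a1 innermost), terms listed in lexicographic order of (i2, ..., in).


The first expression, normalized: -[[a1, a3], a2]
The second expression, normalized: [[a1, a3], a2]
No match — not equal.

not equal; first: -[[a1, a3], a2]; second: [[a1, a3], a2]


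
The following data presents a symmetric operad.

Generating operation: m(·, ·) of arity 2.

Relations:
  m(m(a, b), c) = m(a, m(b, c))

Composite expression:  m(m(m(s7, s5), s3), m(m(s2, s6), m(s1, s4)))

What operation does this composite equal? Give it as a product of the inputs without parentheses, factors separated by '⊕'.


Key point: m is associative — brackets drop, the s-order remains.
m(s7, s5) flattens to s7 ⊕ s5
m(m(s7, s5), s3) flattens to s7 ⊕ s5 ⊕ s3
m(s2, s6) flattens to s2 ⊕ s6
m(s1, s4) flattens to s1 ⊕ s4
m(m(s2, s6), m(s1, s4)) flattens to s2 ⊕ s6 ⊕ s1 ⊕ s4
m(m(m(s7, s5), s3), m(m(s2, s6), m(s1, s4))) flattens to s7 ⊕ s5 ⊕ s3 ⊕ s2 ⊕ s6 ⊕ s1 ⊕ s4

s7 ⊕ s5 ⊕ s3 ⊕ s2 ⊕ s6 ⊕ s1 ⊕ s4


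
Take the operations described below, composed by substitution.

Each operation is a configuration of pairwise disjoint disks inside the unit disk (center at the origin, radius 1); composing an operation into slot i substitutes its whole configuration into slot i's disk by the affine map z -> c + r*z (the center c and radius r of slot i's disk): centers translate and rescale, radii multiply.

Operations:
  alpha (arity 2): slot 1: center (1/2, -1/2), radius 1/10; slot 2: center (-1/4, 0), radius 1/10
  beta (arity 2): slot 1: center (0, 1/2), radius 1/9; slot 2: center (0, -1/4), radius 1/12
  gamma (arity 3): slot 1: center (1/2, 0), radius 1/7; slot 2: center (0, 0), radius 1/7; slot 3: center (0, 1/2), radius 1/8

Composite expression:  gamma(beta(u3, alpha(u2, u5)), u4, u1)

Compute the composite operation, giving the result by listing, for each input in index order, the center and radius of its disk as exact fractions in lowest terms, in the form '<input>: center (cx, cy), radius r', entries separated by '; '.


u1: center (0, 1/2), radius 1/8; u2: center (85/168, -1/24), radius 1/840; u3: center (1/2, 1/14), radius 1/63; u4: center (0, 0), radius 1/7; u5: center (167/336, -1/28), radius 1/840


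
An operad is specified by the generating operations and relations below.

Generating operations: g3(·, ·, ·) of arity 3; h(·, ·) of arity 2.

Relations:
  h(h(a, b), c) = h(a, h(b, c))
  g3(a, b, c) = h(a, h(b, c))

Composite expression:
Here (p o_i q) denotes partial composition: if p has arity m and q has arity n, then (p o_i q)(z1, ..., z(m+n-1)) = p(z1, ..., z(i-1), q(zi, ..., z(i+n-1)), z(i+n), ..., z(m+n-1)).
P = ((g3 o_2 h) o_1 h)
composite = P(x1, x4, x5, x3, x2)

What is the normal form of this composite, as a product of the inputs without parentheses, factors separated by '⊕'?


x1 ⊕ x4 ⊕ x5 ⊕ x3 ⊕ x2

Associativity of g3 dissolves the nesting; only the x-input order survives.
h(x1, x4) unparenthesizes to x1 ⊕ x4
h(x5, x3) unparenthesizes to x5 ⊕ x3
g3(h(x1, x4), h(x5, x3), x2) unparenthesizes to x1 ⊕ x4 ⊕ x5 ⊕ x3 ⊕ x2


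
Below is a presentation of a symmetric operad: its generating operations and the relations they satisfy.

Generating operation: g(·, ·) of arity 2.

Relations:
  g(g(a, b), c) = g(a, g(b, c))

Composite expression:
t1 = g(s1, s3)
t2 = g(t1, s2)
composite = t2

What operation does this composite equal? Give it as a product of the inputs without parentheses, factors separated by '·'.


s1 · s3 · s2

Key point: g is associative — brackets drop, the s-order remains.
g(s1, s3) reduces to s1 · s3
g(g(s1, s3), s2) reduces to s1 · s3 · s2


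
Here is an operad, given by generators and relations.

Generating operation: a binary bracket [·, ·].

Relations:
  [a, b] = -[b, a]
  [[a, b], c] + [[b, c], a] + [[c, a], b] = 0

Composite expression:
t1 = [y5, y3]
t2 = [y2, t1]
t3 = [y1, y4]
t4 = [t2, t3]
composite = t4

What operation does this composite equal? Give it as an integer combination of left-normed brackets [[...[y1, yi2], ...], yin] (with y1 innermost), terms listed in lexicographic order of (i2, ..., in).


In the tensor algebra, words opening y1 carry the y1-anchored form.
Composite bracket: [[y2, [y5, y3]], [y1, y4]]
Applying ab - ba throughout gives 16 signed words (2^4 = 16).
Keep just the words that open with y1:
  y1y4y2y3y5 (sign +1) contributes +[[[[y1, y4], y2], y3], y5]
  y1y4y2y5y3 (sign -1) contributes -[[[[y1, y4], y2], y5], y3]
  y1y4y3y5y2 (sign -1) contributes -[[[[y1, y4], y3], y5], y2]
  y1y4y5y3y2 (sign +1) contributes +[[[[y1, y4], y5], y3], y2]

[[[[y1, y4], y2], y3], y5] - [[[[y1, y4], y2], y5], y3] - [[[[y1, y4], y3], y5], y2] + [[[[y1, y4], y5], y3], y2]


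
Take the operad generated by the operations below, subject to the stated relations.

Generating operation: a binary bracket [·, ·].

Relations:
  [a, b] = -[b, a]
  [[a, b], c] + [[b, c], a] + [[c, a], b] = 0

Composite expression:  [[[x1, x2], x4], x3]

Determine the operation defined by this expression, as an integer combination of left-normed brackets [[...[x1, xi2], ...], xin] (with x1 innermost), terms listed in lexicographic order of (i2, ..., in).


[[[x1, x2], x4], x3]

Expand each bracket as ab - ba; the x1-initial words give the coefficients.
Composite bracket: [[[x1, x2], x4], x3]
The bracket unfolds into 8 signed words via [a, b] = ab - ba (2^3 = 8).
Words beginning with x1 determine it all:
  x1x2x4x3 appears with sign +1, giving the term +[[[x1, x2], x4], x3]


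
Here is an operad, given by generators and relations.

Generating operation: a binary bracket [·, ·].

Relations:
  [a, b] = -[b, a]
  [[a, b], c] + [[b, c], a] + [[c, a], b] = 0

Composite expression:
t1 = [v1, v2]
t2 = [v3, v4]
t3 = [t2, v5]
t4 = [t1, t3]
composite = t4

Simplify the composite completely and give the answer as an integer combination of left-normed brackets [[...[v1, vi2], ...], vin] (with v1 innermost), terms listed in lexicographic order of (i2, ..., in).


[[[[v1, v2], v3], v4], v5] - [[[[v1, v2], v4], v3], v5] - [[[[v1, v2], v5], v3], v4] + [[[[v1, v2], v5], v4], v3]


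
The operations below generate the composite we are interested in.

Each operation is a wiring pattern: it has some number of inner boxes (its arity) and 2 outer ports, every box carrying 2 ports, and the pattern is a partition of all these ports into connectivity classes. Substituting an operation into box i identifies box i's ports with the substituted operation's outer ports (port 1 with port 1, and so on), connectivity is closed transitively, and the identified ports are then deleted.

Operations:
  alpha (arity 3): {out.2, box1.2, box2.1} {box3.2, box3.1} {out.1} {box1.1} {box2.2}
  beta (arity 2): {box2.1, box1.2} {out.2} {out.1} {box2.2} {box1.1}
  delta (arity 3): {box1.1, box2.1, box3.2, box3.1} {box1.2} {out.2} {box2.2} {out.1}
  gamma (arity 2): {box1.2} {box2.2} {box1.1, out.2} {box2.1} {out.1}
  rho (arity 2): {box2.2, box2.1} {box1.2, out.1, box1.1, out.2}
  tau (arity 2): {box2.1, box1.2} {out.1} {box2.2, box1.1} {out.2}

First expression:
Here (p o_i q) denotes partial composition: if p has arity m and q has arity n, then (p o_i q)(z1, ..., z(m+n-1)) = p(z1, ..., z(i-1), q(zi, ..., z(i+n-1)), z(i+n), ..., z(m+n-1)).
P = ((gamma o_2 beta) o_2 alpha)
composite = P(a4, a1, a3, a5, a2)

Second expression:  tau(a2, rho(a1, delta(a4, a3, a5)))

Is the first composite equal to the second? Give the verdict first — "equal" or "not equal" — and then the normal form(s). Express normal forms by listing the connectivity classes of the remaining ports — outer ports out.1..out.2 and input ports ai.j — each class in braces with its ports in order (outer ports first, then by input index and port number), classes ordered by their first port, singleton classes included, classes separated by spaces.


not equal — first {out.1} {out.2, a4.1} {a1.1} {a1.2, a2.1, a3.1} {a2.2} {a3.2} {a4.2} {a5.1, a5.2}, second {out.1} {out.2} {a1.1, a1.2, a2.1, a2.2} {a3.1, a4.1, a5.1, a5.2} {a3.2} {a4.2}

In normal form, the first expression is {out.1} {out.2, a4.1} {a1.1} {a1.2, a2.1, a3.1} {a2.2} {a3.2} {a4.2} {a5.1, a5.2}
In normal form, the second expression is {out.1} {out.2} {a1.1, a1.2, a2.1, a2.2} {a3.1, a4.1, a5.1, a5.2} {a3.2} {a4.2}
The forms do not match — not equal.


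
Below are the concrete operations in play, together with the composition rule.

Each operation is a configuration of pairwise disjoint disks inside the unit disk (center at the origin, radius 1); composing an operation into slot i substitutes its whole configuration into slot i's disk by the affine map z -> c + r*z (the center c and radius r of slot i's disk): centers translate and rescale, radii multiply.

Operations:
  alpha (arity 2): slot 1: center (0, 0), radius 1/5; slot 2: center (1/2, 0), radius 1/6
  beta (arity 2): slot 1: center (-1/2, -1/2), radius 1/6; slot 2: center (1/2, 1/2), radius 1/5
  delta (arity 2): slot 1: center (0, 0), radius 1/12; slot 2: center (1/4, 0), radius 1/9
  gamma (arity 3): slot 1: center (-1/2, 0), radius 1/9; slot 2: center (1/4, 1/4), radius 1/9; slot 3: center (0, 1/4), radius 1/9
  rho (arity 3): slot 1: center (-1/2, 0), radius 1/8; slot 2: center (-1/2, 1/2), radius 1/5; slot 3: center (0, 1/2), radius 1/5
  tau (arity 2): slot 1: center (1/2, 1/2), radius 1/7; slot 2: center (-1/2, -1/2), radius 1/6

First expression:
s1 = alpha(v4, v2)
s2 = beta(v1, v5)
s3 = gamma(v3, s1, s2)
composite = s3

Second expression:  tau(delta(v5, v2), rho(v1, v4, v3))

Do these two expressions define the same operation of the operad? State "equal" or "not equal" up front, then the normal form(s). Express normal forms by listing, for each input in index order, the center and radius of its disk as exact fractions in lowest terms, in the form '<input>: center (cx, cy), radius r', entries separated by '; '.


not equal; first: v1: center (-1/18, 7/36), radius 1/54; v2: center (11/36, 1/4), radius 1/54; v3: center (-1/2, 0), radius 1/9; v4: center (1/4, 1/4), radius 1/45; v5: center (1/18, 11/36), radius 1/45; second: v1: center (-7/12, -1/2), radius 1/48; v2: center (15/28, 1/2), radius 1/63; v3: center (-1/2, -5/12), radius 1/30; v4: center (-7/12, -5/12), radius 1/30; v5: center (1/2, 1/2), radius 1/84

The first expression reduces to v1: center (-1/18, 7/36), radius 1/54; v2: center (11/36, 1/4), radius 1/54; v3: center (-1/2, 0), radius 1/9; v4: center (1/4, 1/4), radius 1/45; v5: center (1/18, 11/36), radius 1/45
The second expression reduces to v1: center (-7/12, -1/2), radius 1/48; v2: center (15/28, 1/2), radius 1/63; v3: center (-1/2, -5/12), radius 1/30; v4: center (-7/12, -5/12), radius 1/30; v5: center (1/2, 1/2), radius 1/84
Distinct normal forms: not equal.


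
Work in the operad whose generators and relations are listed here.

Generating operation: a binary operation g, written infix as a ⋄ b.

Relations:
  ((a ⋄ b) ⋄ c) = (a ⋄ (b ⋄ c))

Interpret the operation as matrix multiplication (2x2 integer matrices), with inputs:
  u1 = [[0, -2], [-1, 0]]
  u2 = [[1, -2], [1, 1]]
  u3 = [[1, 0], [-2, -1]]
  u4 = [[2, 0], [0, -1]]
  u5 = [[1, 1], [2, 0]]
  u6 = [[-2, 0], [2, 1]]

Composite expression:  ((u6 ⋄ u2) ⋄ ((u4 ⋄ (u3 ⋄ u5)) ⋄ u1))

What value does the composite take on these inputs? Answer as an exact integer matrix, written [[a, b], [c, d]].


[[-4, -24], [0, 12]]


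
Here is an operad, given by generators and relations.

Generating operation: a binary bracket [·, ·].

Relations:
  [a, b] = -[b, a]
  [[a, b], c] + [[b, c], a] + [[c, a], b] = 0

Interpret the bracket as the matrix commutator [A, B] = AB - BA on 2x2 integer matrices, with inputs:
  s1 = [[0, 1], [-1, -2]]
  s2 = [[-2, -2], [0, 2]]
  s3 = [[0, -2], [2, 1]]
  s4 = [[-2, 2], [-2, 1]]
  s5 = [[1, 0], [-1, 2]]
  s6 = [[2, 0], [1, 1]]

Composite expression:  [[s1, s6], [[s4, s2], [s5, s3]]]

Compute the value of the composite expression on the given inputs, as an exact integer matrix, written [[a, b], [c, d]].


[[128, 132], [-140, -128]]

[s1, s6] = [[1, -1], [-3, -1]]
[s4, s2] = [[-4, 14], [8, 4]]
[s5, s3] = [[-2, 2], [3, 2]]
[[s4, s2], [s5, s3]] = [[26, 40], [-8, -26]]
[[s1, s6], [[s4, s2], [s5, s3]]] = [[128, 132], [-140, -128]]


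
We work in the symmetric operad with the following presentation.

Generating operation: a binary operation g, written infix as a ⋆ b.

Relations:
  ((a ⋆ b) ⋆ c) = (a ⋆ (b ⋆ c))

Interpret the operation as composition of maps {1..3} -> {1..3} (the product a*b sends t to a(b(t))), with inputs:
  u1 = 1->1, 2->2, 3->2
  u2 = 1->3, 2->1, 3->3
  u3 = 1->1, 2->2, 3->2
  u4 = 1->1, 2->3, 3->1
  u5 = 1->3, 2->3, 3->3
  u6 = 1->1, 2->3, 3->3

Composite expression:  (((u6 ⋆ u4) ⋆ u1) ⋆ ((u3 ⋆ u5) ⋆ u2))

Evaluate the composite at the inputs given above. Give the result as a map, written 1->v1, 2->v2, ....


1->3, 2->3, 3->3


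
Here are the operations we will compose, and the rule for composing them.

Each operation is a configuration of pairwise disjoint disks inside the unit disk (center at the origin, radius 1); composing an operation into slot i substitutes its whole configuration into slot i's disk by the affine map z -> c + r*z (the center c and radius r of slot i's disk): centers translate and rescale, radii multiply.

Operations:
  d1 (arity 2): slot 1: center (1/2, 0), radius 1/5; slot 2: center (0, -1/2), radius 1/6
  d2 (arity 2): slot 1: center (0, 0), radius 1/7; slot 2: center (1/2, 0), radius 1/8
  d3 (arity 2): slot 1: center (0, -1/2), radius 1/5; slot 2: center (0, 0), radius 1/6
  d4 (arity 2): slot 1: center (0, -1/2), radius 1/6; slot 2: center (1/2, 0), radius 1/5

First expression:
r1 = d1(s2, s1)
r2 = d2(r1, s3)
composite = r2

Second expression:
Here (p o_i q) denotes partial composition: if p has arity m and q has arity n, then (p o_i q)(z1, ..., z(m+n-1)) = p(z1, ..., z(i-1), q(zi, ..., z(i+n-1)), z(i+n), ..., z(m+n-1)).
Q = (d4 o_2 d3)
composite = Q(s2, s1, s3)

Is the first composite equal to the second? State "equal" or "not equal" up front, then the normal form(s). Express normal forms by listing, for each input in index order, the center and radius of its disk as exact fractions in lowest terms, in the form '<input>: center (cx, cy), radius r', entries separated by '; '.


not equal; the first gives s1: center (0, -1/14), radius 1/42; s2: center (1/14, 0), radius 1/35; s3: center (1/2, 0), radius 1/8 and the second s1: center (1/2, -1/10), radius 1/25; s2: center (0, -1/2), radius 1/6; s3: center (1/2, 0), radius 1/30

The first composite normalizes to s1: center (0, -1/14), radius 1/42; s2: center (1/14, 0), radius 1/35; s3: center (1/2, 0), radius 1/8
The second composite normalizes to s1: center (1/2, -1/10), radius 1/25; s2: center (0, -1/2), radius 1/6; s3: center (1/2, 0), radius 1/30
The forms do not match — not equal.


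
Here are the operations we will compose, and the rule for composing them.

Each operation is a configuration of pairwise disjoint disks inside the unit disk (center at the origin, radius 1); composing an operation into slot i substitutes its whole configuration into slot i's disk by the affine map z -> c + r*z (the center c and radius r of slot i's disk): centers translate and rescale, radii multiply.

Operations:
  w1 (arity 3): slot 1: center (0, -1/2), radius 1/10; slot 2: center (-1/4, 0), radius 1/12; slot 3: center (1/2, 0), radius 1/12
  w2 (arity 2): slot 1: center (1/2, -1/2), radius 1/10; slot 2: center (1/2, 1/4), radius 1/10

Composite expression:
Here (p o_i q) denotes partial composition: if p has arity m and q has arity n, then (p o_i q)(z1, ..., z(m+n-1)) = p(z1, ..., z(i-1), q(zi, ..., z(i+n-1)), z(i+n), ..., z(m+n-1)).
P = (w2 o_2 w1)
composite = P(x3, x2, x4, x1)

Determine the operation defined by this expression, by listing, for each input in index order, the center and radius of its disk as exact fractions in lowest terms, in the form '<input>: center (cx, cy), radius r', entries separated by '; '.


x1: center (11/20, 1/4), radius 1/120; x2: center (1/2, 1/5), radius 1/100; x3: center (1/2, -1/2), radius 1/10; x4: center (19/40, 1/4), radius 1/120

Nesting under w2 composes maps z -> c + r*z down each x-path.
for x3, the 1-step affine chain lands on center (1/2, -1/2), radius 1/10
for x2, the 2-step affine chain lands on center (1/2, 1/5), radius 1/100
for x4, the 2-step affine chain lands on center (19/40, 1/4), radius 1/120
for x1, the 2-step affine chain lands on center (11/20, 1/4), radius 1/120


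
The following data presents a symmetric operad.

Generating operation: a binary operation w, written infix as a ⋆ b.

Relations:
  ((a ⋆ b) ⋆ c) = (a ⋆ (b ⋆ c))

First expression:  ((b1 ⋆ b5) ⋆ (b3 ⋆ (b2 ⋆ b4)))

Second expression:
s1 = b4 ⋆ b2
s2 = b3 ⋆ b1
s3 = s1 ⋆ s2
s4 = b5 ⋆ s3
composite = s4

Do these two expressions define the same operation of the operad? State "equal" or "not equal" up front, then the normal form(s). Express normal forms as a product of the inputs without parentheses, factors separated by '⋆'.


not equal; the first gives b1 ⋆ b5 ⋆ b3 ⋆ b2 ⋆ b4 and the second b5 ⋆ b4 ⋆ b2 ⋆ b3 ⋆ b1

Reducing the first expression gives b1 ⋆ b5 ⋆ b3 ⋆ b2 ⋆ b4
Reducing the second expression gives b5 ⋆ b4 ⋆ b2 ⋆ b3 ⋆ b1
Distinct normal forms: not equal.


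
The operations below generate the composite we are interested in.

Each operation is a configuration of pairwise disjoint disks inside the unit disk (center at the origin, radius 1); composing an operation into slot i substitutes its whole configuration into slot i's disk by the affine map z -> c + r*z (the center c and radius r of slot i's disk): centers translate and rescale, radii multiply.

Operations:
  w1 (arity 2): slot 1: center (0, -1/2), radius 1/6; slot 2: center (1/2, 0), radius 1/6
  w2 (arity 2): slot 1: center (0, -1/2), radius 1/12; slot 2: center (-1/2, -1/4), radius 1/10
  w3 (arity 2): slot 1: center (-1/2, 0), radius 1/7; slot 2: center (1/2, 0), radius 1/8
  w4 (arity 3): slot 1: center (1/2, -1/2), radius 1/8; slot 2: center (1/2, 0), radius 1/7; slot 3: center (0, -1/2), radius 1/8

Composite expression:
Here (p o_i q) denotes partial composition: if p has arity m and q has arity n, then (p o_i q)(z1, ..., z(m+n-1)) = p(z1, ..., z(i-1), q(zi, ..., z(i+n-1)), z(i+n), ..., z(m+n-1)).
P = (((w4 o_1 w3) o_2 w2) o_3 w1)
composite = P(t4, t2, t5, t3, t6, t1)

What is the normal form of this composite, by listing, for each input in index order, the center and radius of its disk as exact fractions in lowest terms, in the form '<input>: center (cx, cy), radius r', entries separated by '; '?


t1: center (0, -1/2), radius 1/8; t2: center (9/16, -65/128), radius 1/768; t3: center (711/1280, -129/256), radius 1/3840; t4: center (7/16, -1/2), radius 1/56; t5: center (71/128, -323/640), radius 1/3840; t6: center (1/2, 0), radius 1/7

Affine substitution under w4: radii multiply and t-centers shift.
tracing t4 down its 2-map path: center (7/16, -1/2), radius 1/56
tracing t2 down its 3-map path: center (9/16, -65/128), radius 1/768
tracing t5 down its 4-map path: center (71/128, -323/640), radius 1/3840
tracing t3 down its 4-map path: center (711/1280, -129/256), radius 1/3840
tracing t6 down its 1-map path: center (1/2, 0), radius 1/7
tracing t1 down its 1-map path: center (0, -1/2), radius 1/8


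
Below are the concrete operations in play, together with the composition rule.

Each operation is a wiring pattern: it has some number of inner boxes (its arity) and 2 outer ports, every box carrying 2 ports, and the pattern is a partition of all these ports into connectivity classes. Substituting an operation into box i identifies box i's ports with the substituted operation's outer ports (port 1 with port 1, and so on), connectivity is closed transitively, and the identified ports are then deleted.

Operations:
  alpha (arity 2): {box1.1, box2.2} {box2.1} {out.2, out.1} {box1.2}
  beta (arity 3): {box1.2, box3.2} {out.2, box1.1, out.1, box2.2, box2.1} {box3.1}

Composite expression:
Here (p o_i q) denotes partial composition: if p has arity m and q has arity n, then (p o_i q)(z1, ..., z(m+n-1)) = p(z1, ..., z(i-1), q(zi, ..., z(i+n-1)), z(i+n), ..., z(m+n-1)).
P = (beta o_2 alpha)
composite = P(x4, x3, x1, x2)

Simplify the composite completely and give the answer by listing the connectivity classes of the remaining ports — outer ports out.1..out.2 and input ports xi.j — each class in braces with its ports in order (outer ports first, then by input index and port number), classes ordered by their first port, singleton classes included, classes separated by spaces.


Connectivity passes through glued beta-boundaries; trace each wire chain.
stage alpha: inputs (x3, x1), connectivity {out.1, out.2} {x1.1} {x1.2, x3.1} {x3.2}, out.j its boundary
stage beta: inputs (x4, x3, x1, x2), connectivity {out.1, out.2, x4.1} {x1.1} {x1.2, x3.1} {x2.1} {x2.2, x4.2} {x3.2}, out.j its boundary

{out.1, out.2, x4.1} {x1.1} {x1.2, x3.1} {x2.1} {x2.2, x4.2} {x3.2}


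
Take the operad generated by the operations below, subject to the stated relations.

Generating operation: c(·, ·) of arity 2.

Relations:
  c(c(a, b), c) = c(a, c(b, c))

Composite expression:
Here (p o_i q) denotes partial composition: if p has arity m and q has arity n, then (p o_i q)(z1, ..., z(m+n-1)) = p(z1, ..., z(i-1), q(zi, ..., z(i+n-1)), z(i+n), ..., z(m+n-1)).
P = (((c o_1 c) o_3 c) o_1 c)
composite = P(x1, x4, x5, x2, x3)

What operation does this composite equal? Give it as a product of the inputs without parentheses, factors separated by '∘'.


x1 ∘ x4 ∘ x5 ∘ x2 ∘ x3

Key point: c is associative — brackets drop, the x-order remains.
c(x1, x4) flattens to x1 ∘ x4
c(c(x1, x4), x5) flattens to x1 ∘ x4 ∘ x5
c(x2, x3) flattens to x2 ∘ x3
c(c(c(x1, x4), x5), c(x2, x3)) flattens to x1 ∘ x4 ∘ x5 ∘ x2 ∘ x3


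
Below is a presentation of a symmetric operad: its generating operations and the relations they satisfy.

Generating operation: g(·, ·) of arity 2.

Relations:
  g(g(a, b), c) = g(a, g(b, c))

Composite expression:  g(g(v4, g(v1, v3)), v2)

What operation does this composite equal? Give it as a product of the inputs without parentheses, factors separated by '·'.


v4 · v1 · v3 · v2

The g-tree's shape is irrelevant; the v-reading-order decides.
g(v1, v3) reduces to v1 · v3
g(v4, g(v1, v3)) reduces to v4 · v1 · v3
g(g(v4, g(v1, v3)), v2) reduces to v4 · v1 · v3 · v2


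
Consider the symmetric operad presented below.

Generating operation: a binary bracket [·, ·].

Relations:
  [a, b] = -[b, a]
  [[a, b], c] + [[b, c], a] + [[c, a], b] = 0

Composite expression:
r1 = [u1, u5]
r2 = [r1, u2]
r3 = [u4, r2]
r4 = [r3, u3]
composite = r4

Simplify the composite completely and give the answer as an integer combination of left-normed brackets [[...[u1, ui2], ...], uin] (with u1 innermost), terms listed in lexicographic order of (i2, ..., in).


-[[[[u1, u5], u2], u4], u3]

Left-normed coefficients sit on the u1-initial expansion words.
Composite bracket: [[u4, [[u1, u5], u2]], u3]
The bracket unfolds into 16 signed words via [a, b] = ab - ba (2^4 = 16).
Keep just the words that open with u1:
  from u1u5u2u4u3, sign -1: term -[[[[u1, u5], u2], u4], u3]


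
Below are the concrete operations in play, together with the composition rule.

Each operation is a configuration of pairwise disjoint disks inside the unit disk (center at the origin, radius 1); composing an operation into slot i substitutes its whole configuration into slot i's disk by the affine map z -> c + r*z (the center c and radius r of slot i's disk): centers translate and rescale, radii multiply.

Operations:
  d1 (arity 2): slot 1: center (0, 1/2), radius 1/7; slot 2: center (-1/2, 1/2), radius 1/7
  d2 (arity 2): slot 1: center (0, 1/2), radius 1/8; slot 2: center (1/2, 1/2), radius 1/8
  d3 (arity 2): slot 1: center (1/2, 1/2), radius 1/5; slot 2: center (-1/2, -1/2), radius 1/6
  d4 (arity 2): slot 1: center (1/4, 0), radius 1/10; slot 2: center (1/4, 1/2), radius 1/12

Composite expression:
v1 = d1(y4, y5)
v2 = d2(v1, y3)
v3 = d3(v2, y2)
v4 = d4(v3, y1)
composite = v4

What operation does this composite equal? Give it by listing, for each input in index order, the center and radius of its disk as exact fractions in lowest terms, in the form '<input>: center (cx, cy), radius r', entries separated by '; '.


Each y-disk chains the slot maps above it in d4; radii multiply.
input y4: applying the 4 nested substitutions gives center (3/10, 49/800), radius 1/2800
input y5: applying the 4 nested substitutions gives center (239/800, 49/800), radius 1/2800
input y3: applying the 3 nested substitutions gives center (31/100, 3/50), radius 1/400
input y2: applying the 2 nested substitutions gives center (1/5, -1/20), radius 1/60
input y1: applying the 1 nested substitution gives center (1/4, 1/2), radius 1/12

y1: center (1/4, 1/2), radius 1/12; y2: center (1/5, -1/20), radius 1/60; y3: center (31/100, 3/50), radius 1/400; y4: center (3/10, 49/800), radius 1/2800; y5: center (239/800, 49/800), radius 1/2800


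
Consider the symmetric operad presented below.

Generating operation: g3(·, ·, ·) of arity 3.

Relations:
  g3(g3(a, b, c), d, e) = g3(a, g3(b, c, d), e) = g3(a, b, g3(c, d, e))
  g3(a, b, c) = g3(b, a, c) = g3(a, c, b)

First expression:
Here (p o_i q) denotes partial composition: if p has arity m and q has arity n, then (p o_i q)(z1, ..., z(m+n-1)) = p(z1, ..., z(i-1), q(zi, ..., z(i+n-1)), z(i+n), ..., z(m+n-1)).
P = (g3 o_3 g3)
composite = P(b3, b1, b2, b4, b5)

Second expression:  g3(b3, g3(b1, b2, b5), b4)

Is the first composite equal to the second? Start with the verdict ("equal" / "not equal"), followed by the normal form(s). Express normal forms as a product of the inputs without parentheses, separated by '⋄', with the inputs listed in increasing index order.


The first expression reduces to b1 ⋄ b2 ⋄ b3 ⋄ b4 ⋄ b5
The second expression reduces to b1 ⋄ b2 ⋄ b3 ⋄ b4 ⋄ b5
Both agree, so they are equal.

equal — both sides give b1 ⋄ b2 ⋄ b3 ⋄ b4 ⋄ b5


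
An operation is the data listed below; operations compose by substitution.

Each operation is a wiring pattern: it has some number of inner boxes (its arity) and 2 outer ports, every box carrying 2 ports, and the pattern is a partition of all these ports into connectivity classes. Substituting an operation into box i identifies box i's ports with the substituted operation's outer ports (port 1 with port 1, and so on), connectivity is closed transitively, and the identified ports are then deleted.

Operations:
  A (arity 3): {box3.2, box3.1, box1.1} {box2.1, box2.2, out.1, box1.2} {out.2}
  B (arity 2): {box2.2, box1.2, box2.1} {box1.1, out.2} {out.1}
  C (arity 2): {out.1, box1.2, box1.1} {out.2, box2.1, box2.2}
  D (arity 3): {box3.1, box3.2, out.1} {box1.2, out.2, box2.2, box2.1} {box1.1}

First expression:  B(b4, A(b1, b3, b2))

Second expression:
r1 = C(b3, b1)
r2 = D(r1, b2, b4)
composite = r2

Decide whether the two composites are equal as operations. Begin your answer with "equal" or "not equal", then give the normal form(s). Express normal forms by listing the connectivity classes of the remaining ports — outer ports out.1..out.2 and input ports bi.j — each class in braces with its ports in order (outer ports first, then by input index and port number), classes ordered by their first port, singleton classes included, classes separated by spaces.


not equal: they reduce to {out.1} {out.2, b4.1} {b1.1, b2.1, b2.2} {b1.2, b3.1, b3.2, b4.2} and {out.1, b4.1, b4.2} {out.2, b1.1, b1.2, b2.1, b2.2} {b3.1, b3.2}

In normal form, the first expression is {out.1} {out.2, b4.1} {b1.1, b2.1, b2.2} {b1.2, b3.1, b3.2, b4.2}
In normal form, the second expression is {out.1, b4.1, b4.2} {out.2, b1.1, b1.2, b2.1, b2.2} {b3.1, b3.2}
Distinct normal forms: not equal.


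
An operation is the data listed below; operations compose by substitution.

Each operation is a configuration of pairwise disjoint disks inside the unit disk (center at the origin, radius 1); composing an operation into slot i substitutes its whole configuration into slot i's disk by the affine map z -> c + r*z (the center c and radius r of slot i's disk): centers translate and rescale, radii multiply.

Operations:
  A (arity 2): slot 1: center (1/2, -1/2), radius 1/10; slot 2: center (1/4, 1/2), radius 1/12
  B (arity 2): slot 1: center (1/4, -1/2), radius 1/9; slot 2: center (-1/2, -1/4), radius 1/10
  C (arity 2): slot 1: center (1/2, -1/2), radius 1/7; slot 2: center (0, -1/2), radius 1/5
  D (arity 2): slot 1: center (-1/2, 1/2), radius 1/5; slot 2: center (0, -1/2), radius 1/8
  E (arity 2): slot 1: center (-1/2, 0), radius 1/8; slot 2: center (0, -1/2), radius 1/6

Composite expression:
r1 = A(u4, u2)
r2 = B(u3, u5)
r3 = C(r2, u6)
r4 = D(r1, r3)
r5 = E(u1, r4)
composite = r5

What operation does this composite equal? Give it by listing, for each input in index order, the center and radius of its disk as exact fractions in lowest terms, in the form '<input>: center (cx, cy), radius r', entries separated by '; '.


Only the slot chain above each u matters under E; compose those maps.
input u1: applying the 1 nested substitution gives center (-1/2, 0), radius 1/8
input u4: applying the 3 nested substitutions gives center (-1/15, -13/30), radius 1/300
input u2: applying the 3 nested substitutions gives center (-3/40, -2/5), radius 1/360
input u3: applying the 4 nested substitutions gives center (5/448, -25/42), radius 1/3024
input u5: applying the 4 nested substitutions gives center (1/112, -799/1344), radius 1/3360
input u6: applying the 3 nested substitutions gives center (0, -19/32), radius 1/240

u1: center (-1/2, 0), radius 1/8; u2: center (-3/40, -2/5), radius 1/360; u3: center (5/448, -25/42), radius 1/3024; u4: center (-1/15, -13/30), radius 1/300; u5: center (1/112, -799/1344), radius 1/3360; u6: center (0, -19/32), radius 1/240


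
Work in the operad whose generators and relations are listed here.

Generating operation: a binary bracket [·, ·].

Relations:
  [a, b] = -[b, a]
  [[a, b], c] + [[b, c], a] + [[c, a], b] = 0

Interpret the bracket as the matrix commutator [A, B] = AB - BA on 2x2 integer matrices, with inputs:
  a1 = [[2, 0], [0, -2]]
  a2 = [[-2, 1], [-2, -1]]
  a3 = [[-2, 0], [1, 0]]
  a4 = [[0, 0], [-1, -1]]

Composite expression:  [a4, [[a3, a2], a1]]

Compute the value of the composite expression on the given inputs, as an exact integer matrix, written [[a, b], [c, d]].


[[8, 8], [20, -8]]


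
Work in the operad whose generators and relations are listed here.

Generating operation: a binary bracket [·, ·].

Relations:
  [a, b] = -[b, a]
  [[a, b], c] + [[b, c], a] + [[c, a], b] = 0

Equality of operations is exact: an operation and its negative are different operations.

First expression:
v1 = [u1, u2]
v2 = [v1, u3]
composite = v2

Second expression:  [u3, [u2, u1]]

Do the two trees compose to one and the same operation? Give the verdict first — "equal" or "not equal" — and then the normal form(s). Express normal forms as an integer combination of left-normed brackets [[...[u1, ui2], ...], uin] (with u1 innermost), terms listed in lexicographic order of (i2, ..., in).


equal; both compose to [[u1, u2], u3]

The first expression, normalized: [[u1, u2], u3]
The second expression, normalized: [[u1, u2], u3]
Both agree, so they are equal.


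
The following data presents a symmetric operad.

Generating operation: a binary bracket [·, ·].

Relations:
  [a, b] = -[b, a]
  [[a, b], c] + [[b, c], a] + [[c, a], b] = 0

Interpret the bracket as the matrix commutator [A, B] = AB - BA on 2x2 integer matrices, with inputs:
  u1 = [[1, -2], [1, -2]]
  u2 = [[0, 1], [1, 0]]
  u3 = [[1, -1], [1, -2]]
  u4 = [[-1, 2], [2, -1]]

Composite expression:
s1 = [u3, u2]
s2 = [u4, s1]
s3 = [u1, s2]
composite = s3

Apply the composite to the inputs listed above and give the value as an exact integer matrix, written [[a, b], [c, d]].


[[8, -24], [0, -8]]

[u3, u2] = [[-2, 3], [-3, 2]]
[u4, [u3, u2]] = [[-12, 8], [-8, 12]]
[u1, [u4, [u3, u2]]] = [[8, -24], [0, -8]]


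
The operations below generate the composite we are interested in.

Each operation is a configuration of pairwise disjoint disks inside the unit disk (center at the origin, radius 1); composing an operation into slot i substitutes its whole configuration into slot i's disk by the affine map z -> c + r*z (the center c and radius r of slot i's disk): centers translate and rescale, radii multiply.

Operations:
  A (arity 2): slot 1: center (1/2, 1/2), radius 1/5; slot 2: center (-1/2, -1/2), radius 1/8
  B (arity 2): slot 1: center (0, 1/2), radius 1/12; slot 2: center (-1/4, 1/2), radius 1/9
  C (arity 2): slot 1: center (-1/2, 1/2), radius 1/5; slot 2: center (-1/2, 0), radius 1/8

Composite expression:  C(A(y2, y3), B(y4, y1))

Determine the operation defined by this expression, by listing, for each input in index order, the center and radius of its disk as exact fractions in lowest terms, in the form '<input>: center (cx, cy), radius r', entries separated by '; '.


y1: center (-17/32, 1/16), radius 1/72; y2: center (-2/5, 3/5), radius 1/25; y3: center (-3/5, 2/5), radius 1/40; y4: center (-1/2, 1/16), radius 1/96

Nesting under C composes maps z -> c + r*z down each y-path.
tracing y2 down its 2-map path: center (-2/5, 3/5), radius 1/25
tracing y3 down its 2-map path: center (-3/5, 2/5), radius 1/40
tracing y4 down its 2-map path: center (-1/2, 1/16), radius 1/96
tracing y1 down its 2-map path: center (-17/32, 1/16), radius 1/72
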